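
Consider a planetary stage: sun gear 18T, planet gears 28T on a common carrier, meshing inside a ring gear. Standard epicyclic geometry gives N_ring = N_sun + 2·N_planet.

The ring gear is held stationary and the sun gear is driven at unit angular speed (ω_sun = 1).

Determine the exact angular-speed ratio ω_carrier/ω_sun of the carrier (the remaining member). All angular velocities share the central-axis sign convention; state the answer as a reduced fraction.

9/46

N_ring = 18 + 2·28 = 74
18(ω_s−ω_c) = −74(ω_r−ω_c),  ω_r=0, ω_s=1
18(1−ω_c) = −74(0−ω_c)  ⇒  92ω_c = 18  ⇒  ω_c = 9/46
ω_c/ω_s = 9/46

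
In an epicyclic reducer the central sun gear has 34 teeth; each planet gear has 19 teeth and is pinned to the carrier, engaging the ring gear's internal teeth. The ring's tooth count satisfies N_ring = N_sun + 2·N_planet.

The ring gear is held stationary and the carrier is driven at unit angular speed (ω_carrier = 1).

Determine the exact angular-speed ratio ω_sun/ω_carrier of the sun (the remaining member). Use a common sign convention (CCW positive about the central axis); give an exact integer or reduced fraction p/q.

N_ring = 34 + 2·19 = 72
34(ω_s−ω_c) = −72(ω_r−ω_c),  ω_r=0, ω_c=1
ω_s = 1 − (72/34)(0−1) = 53/17
ω_s/ω_c = 53/17

53/17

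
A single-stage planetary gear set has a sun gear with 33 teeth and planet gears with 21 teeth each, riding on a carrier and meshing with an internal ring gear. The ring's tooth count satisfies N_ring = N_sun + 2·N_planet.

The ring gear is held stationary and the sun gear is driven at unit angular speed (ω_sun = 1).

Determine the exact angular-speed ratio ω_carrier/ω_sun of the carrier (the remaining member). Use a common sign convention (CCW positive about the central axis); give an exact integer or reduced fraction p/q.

N_ring = 33 + 2·21 = 75
33(ω_s−ω_c) = −75(ω_r−ω_c),  ω_r=0, ω_s=1
33(1−ω_c) = −75(0−ω_c)  ⇒  108ω_c = 33  ⇒  ω_c = 11/36
ω_c/ω_s = 11/36

11/36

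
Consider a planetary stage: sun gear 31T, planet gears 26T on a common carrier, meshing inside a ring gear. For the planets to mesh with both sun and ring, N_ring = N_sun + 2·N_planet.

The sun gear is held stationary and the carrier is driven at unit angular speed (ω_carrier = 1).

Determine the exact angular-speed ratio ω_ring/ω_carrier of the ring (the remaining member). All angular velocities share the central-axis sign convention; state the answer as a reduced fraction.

N_ring = 31 + 2·26 = 83
31(ω_s−ω_c) = −83(ω_r−ω_c),  ω_s=0, ω_c=1
ω_r = 1 − (31/83)(0−1) = 114/83
ω_r/ω_c = 114/83

114/83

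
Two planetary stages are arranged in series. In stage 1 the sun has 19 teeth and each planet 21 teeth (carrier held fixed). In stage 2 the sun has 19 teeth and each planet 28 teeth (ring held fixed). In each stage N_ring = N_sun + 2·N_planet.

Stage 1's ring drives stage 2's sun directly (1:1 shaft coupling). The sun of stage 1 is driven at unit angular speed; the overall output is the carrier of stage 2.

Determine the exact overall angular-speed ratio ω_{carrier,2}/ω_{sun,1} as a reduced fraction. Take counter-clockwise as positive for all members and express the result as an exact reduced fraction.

-361/5734

Stage 1: N_ring = 19 + 2·21 = 61
Stage 1: 19(ω_s−ω_c) = −61(ω_r−ω_c),  ω_c=0, ω_s=1
Stage 1: ω_r = 0 − (19/61)(1−0) = -19/61
  ⇒ ω_r¹/ω_s¹ = -19/61
Stage 2: N_ring = 19 + 2·28 = 75
Stage 2: 19(ω_s−ω_c) = −75(ω_r−ω_c),  ω_r=0, ω_s=1
Stage 2: 19(1−ω_c) = −75(0−ω_c)  ⇒  94ω_c = 19  ⇒  ω_c = 19/94
  ⇒ ω_c²/ω_s² = 19/94
Coupling ω_s² = ω_r¹ ⇒ overall = -19/61 × 19/94 = -361/5734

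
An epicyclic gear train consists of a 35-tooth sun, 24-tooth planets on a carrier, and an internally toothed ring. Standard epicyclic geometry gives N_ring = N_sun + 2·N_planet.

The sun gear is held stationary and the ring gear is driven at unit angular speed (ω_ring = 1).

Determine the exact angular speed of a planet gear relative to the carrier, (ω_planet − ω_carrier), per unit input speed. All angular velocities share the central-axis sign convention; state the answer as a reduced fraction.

N_ring = 35 + 2·24 = 83
35(ω_s−ω_c) = −83(ω_r−ω_c),  ω_s=0, ω_r=1
35(0−ω_c) = −83(1−ω_c)  ⇒  118ω_c = 83  ⇒  ω_c = 83/118
sun–planet: 35·(0−83/118) = −24·(ω_p−ω_c)  ⇒  ω_p−ω_c = −(35/24)·(-83/118) = 2905/2832

2905/2832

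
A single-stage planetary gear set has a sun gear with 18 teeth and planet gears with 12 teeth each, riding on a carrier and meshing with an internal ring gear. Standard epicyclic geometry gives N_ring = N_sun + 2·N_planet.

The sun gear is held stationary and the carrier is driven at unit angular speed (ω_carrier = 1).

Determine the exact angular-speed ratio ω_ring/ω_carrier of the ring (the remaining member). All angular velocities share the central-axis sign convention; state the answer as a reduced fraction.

10/7

N_ring = 18 + 2·12 = 42
18(ω_s−ω_c) = −42(ω_r−ω_c),  ω_s=0, ω_c=1
ω_r = 1 − (18/42)(0−1) = 10/7
ω_r/ω_c = 10/7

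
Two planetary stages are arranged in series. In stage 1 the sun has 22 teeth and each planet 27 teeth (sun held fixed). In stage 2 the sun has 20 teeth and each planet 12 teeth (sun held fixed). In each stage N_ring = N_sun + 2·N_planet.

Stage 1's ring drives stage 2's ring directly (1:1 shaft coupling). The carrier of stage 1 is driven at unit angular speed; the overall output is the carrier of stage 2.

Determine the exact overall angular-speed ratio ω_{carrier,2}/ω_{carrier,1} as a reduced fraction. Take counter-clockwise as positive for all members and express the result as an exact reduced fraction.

539/608

Stage 1: N_ring = 22 + 2·27 = 76
Stage 1: 22(ω_s−ω_c) = −76(ω_r−ω_c),  ω_s=0, ω_c=1
Stage 1: ω_r = 1 − (22/76)(0−1) = 49/38
  ⇒ ω_r¹/ω_c¹ = 49/38
Stage 2: N_ring = 20 + 2·12 = 44
Stage 2: 20(ω_s−ω_c) = −44(ω_r−ω_c),  ω_s=0, ω_r=1
Stage 2: 20(0−ω_c) = −44(1−ω_c)  ⇒  64ω_c = 44  ⇒  ω_c = 11/16
  ⇒ ω_c²/ω_r² = 11/16
Coupling ω_r² = ω_r¹ ⇒ overall = 49/38 × 11/16 = 539/608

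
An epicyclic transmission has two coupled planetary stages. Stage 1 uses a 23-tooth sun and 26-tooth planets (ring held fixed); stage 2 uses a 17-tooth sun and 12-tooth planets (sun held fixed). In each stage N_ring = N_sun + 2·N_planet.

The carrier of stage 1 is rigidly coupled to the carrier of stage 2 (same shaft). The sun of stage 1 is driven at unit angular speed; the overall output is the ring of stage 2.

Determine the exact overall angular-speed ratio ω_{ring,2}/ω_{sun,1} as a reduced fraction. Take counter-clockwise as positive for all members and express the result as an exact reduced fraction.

667/2009

Stage 1: N_ring = 23 + 2·26 = 75
Stage 1: 23(ω_s−ω_c) = −75(ω_r−ω_c),  ω_r=0, ω_s=1
Stage 1: 23(1−ω_c) = −75(0−ω_c)  ⇒  98ω_c = 23  ⇒  ω_c = 23/98
  ⇒ ω_c¹/ω_s¹ = 23/98
Stage 2: N_ring = 17 + 2·12 = 41
Stage 2: 17(ω_s−ω_c) = −41(ω_r−ω_c),  ω_s=0, ω_c=1
Stage 2: ω_r = 1 − (17/41)(0−1) = 58/41
  ⇒ ω_r²/ω_c² = 58/41
Coupling ω_c² = ω_c¹ ⇒ overall = 23/98 × 58/41 = 667/2009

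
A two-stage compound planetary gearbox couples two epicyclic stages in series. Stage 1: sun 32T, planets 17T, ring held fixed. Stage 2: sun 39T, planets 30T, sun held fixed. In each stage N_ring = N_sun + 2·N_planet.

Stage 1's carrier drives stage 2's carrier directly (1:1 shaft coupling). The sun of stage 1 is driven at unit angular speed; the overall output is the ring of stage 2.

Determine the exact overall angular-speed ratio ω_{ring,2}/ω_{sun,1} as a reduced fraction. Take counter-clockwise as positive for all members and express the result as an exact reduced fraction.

Stage 1: N_ring = 32 + 2·17 = 66
Stage 1: 32(ω_s−ω_c) = −66(ω_r−ω_c),  ω_r=0, ω_s=1
Stage 1: 32(1−ω_c) = −66(0−ω_c)  ⇒  98ω_c = 32  ⇒  ω_c = 16/49
  ⇒ ω_c¹/ω_s¹ = 16/49
Stage 2: N_ring = 39 + 2·30 = 99
Stage 2: 39(ω_s−ω_c) = −99(ω_r−ω_c),  ω_s=0, ω_c=1
Stage 2: ω_r = 1 − (39/99)(0−1) = 46/33
  ⇒ ω_r²/ω_c² = 46/33
Coupling ω_c² = ω_c¹ ⇒ overall = 16/49 × 46/33 = 736/1617

736/1617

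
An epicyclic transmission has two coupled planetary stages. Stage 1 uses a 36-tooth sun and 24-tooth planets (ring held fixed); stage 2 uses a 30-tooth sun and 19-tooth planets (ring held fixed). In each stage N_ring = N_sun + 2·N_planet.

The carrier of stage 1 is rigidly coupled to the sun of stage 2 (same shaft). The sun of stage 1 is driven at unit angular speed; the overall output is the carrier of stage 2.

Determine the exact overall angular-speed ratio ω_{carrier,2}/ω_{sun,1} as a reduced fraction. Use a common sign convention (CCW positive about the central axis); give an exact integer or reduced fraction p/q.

Stage 1: N_ring = 36 + 2·24 = 84
Stage 1: 36(ω_s−ω_c) = −84(ω_r−ω_c),  ω_r=0, ω_s=1
Stage 1: 36(1−ω_c) = −84(0−ω_c)  ⇒  120ω_c = 36  ⇒  ω_c = 3/10
  ⇒ ω_c¹/ω_s¹ = 3/10
Stage 2: N_ring = 30 + 2·19 = 68
Stage 2: 30(ω_s−ω_c) = −68(ω_r−ω_c),  ω_r=0, ω_s=1
Stage 2: 30(1−ω_c) = −68(0−ω_c)  ⇒  98ω_c = 30  ⇒  ω_c = 15/49
  ⇒ ω_c²/ω_s² = 15/49
Coupling ω_s² = ω_c¹ ⇒ overall = 3/10 × 15/49 = 9/98

9/98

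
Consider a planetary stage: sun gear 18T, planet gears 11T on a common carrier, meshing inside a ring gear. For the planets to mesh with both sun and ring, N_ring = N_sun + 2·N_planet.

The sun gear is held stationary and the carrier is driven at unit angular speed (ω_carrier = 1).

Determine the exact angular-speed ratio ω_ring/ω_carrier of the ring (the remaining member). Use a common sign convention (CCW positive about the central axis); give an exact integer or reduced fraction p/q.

29/20

N_ring = 18 + 2·11 = 40
18(ω_s−ω_c) = −40(ω_r−ω_c),  ω_s=0, ω_c=1
ω_r = 1 − (18/40)(0−1) = 29/20
ω_r/ω_c = 29/20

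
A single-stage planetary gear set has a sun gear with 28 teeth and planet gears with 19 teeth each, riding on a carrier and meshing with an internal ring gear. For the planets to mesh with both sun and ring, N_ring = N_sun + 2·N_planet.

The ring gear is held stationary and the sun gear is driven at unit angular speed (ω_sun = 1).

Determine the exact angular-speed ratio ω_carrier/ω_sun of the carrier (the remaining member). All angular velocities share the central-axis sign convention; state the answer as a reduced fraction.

14/47

N_ring = 28 + 2·19 = 66
28(ω_s−ω_c) = −66(ω_r−ω_c),  ω_r=0, ω_s=1
28(1−ω_c) = −66(0−ω_c)  ⇒  94ω_c = 28  ⇒  ω_c = 14/47
ω_c/ω_s = 14/47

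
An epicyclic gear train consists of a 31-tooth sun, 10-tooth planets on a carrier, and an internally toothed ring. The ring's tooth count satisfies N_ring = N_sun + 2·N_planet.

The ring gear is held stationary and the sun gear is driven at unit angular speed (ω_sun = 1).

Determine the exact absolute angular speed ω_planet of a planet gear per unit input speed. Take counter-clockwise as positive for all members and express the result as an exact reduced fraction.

-31/20

N_ring = 31 + 2·10 = 51
31(ω_s−ω_c) = −51(ω_r−ω_c),  ω_r=0, ω_s=1
31(1−ω_c) = −51(0−ω_c)  ⇒  82ω_c = 31  ⇒  ω_c = 31/82
sun–planet: 31·(1−31/82) = −10·(ω_p−ω_c)  ⇒  ω_p−ω_c = −(31/10)·(51/82) = -1581/820
ω_p = 31/82 − 1581/820 = -31/20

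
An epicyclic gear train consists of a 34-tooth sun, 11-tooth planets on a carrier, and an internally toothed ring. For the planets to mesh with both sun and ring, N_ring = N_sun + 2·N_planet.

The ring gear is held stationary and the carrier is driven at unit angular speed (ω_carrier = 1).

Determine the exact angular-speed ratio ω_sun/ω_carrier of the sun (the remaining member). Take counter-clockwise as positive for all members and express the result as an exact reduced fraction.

45/17

N_ring = 34 + 2·11 = 56
34(ω_s−ω_c) = −56(ω_r−ω_c),  ω_r=0, ω_c=1
ω_s = 1 − (56/34)(0−1) = 45/17
ω_s/ω_c = 45/17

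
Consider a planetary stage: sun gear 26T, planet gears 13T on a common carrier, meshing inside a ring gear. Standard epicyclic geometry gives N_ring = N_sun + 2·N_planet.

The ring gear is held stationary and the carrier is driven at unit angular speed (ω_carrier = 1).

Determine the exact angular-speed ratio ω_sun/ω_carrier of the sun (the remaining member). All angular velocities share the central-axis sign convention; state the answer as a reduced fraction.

N_ring = 26 + 2·13 = 52
26(ω_s−ω_c) = −52(ω_r−ω_c),  ω_r=0, ω_c=1
ω_s = 1 − (52/26)(0−1) = 3
ω_s/ω_c = 3

3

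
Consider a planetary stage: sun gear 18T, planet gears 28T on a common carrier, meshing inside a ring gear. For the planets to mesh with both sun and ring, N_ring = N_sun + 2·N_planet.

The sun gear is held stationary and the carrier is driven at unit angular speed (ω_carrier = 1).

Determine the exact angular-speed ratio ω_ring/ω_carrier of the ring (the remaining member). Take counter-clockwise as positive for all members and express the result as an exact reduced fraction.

46/37

N_ring = 18 + 2·28 = 74
18(ω_s−ω_c) = −74(ω_r−ω_c),  ω_s=0, ω_c=1
ω_r = 1 − (18/74)(0−1) = 46/37
ω_r/ω_c = 46/37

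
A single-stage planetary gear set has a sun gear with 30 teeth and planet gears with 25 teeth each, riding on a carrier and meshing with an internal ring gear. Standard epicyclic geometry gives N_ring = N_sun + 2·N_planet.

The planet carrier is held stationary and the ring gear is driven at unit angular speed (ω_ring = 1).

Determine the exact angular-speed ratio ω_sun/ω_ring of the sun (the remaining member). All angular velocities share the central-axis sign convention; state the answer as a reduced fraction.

N_ring = 30 + 2·25 = 80
30(ω_s−ω_c) = −80(ω_r−ω_c),  ω_c=0, ω_r=1
ω_s = 0 − (80/30)(1−0) = -8/3
ω_s/ω_r = -8/3

-8/3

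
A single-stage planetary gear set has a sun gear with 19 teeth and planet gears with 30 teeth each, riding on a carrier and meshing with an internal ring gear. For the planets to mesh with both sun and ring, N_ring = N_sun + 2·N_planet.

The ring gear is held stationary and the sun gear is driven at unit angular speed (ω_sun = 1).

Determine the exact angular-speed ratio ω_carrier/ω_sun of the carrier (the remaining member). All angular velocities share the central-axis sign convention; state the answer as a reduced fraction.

N_ring = 19 + 2·30 = 79
19(ω_s−ω_c) = −79(ω_r−ω_c),  ω_r=0, ω_s=1
19(1−ω_c) = −79(0−ω_c)  ⇒  98ω_c = 19  ⇒  ω_c = 19/98
ω_c/ω_s = 19/98

19/98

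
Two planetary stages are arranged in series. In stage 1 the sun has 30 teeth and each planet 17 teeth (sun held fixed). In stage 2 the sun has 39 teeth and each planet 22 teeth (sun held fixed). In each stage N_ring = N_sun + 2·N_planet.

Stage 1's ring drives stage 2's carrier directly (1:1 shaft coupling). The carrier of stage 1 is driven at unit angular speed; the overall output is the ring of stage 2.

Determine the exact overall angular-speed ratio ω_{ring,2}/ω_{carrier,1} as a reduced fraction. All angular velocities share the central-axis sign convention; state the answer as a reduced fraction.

2867/1328

Stage 1: N_ring = 30 + 2·17 = 64
Stage 1: 30(ω_s−ω_c) = −64(ω_r−ω_c),  ω_s=0, ω_c=1
Stage 1: ω_r = 1 − (30/64)(0−1) = 47/32
  ⇒ ω_r¹/ω_c¹ = 47/32
Stage 2: N_ring = 39 + 2·22 = 83
Stage 2: 39(ω_s−ω_c) = −83(ω_r−ω_c),  ω_s=0, ω_c=1
Stage 2: ω_r = 1 − (39/83)(0−1) = 122/83
  ⇒ ω_r²/ω_c² = 122/83
Coupling ω_c² = ω_r¹ ⇒ overall = 47/32 × 122/83 = 2867/1328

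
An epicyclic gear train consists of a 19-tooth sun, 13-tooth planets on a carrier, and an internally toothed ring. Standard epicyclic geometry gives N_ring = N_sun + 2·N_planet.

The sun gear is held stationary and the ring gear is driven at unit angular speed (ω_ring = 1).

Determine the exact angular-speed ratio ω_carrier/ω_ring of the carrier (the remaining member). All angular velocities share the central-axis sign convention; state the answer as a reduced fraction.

N_ring = 19 + 2·13 = 45
19(ω_s−ω_c) = −45(ω_r−ω_c),  ω_s=0, ω_r=1
19(0−ω_c) = −45(1−ω_c)  ⇒  64ω_c = 45  ⇒  ω_c = 45/64
ω_c/ω_r = 45/64

45/64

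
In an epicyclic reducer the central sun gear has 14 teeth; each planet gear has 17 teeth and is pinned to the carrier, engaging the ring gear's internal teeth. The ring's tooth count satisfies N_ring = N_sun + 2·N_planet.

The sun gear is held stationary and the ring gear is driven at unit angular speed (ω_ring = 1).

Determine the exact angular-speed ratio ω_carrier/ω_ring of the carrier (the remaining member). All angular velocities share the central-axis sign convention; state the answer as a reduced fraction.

24/31

N_ring = 14 + 2·17 = 48
14(ω_s−ω_c) = −48(ω_r−ω_c),  ω_s=0, ω_r=1
14(0−ω_c) = −48(1−ω_c)  ⇒  62ω_c = 48  ⇒  ω_c = 24/31
ω_c/ω_r = 24/31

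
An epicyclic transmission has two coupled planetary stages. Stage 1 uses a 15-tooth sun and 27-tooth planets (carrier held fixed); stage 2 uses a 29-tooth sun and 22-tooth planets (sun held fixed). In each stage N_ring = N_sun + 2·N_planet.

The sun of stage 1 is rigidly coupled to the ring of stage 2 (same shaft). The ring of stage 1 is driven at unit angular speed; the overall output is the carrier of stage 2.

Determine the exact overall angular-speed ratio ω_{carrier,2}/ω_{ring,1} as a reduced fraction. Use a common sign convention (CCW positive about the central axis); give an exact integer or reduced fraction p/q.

-1679/510

Stage 1: N_ring = 15 + 2·27 = 69
Stage 1: 15(ω_s−ω_c) = −69(ω_r−ω_c),  ω_c=0, ω_r=1
Stage 1: ω_s = 0 − (69/15)(1−0) = -23/5
  ⇒ ω_s¹/ω_r¹ = -23/5
Stage 2: N_ring = 29 + 2·22 = 73
Stage 2: 29(ω_s−ω_c) = −73(ω_r−ω_c),  ω_s=0, ω_r=1
Stage 2: 29(0−ω_c) = −73(1−ω_c)  ⇒  102ω_c = 73  ⇒  ω_c = 73/102
  ⇒ ω_c²/ω_r² = 73/102
Coupling ω_r² = ω_s¹ ⇒ overall = -23/5 × 73/102 = -1679/510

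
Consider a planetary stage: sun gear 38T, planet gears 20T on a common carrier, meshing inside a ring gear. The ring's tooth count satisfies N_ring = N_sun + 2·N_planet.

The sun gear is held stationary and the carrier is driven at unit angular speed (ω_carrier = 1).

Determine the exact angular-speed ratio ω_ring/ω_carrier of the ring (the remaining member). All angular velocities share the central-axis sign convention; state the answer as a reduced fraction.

58/39

N_ring = 38 + 2·20 = 78
38(ω_s−ω_c) = −78(ω_r−ω_c),  ω_s=0, ω_c=1
ω_r = 1 − (38/78)(0−1) = 58/39
ω_r/ω_c = 58/39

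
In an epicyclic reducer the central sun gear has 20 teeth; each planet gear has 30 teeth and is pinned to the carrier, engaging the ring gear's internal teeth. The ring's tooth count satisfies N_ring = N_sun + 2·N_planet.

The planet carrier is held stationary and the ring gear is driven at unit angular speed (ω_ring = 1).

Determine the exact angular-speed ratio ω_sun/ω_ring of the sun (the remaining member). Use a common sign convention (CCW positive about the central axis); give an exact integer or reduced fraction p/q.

-4

N_ring = 20 + 2·30 = 80
20(ω_s−ω_c) = −80(ω_r−ω_c),  ω_c=0, ω_r=1
ω_s = 0 − (80/20)(1−0) = -4
ω_s/ω_r = -4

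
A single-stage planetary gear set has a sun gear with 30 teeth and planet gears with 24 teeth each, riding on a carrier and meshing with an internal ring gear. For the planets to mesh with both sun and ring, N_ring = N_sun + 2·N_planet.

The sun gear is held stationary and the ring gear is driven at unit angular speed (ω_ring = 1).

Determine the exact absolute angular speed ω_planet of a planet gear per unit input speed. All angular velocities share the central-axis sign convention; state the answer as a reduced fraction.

13/8

N_ring = 30 + 2·24 = 78
30(ω_s−ω_c) = −78(ω_r−ω_c),  ω_s=0, ω_r=1
30(0−ω_c) = −78(1−ω_c)  ⇒  108ω_c = 78  ⇒  ω_c = 13/18
sun–planet: 30·(0−13/18) = −24·(ω_p−ω_c)  ⇒  ω_p−ω_c = −(30/24)·(-13/18) = 65/72
ω_p = 13/18 + 65/72 = 13/8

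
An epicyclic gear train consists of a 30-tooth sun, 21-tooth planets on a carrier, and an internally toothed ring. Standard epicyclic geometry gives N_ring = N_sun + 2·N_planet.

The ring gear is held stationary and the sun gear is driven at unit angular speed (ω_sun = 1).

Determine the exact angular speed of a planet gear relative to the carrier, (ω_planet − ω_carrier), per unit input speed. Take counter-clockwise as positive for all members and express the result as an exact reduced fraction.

-120/119

N_ring = 30 + 2·21 = 72
30(ω_s−ω_c) = −72(ω_r−ω_c),  ω_r=0, ω_s=1
30(1−ω_c) = −72(0−ω_c)  ⇒  102ω_c = 30  ⇒  ω_c = 5/17
sun–planet: 30·(1−5/17) = −21·(ω_p−ω_c)  ⇒  ω_p−ω_c = −(30/21)·(12/17) = -120/119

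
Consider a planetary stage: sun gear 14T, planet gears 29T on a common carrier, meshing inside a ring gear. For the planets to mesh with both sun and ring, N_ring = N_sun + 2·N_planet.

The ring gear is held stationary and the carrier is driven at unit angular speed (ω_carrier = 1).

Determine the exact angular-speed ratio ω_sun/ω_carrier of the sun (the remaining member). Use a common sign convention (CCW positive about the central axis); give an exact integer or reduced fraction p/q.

43/7

N_ring = 14 + 2·29 = 72
14(ω_s−ω_c) = −72(ω_r−ω_c),  ω_r=0, ω_c=1
ω_s = 1 − (72/14)(0−1) = 43/7
ω_s/ω_c = 43/7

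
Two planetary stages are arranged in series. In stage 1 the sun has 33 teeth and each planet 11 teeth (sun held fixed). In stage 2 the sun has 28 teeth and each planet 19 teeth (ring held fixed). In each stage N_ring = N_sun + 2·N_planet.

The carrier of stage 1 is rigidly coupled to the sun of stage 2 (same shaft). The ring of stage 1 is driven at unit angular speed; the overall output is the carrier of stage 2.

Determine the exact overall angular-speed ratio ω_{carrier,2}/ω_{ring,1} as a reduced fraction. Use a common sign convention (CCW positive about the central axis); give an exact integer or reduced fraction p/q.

Stage 1: N_ring = 33 + 2·11 = 55
Stage 1: 33(ω_s−ω_c) = −55(ω_r−ω_c),  ω_s=0, ω_r=1
Stage 1: 33(0−ω_c) = −55(1−ω_c)  ⇒  88ω_c = 55  ⇒  ω_c = 5/8
  ⇒ ω_c¹/ω_r¹ = 5/8
Stage 2: N_ring = 28 + 2·19 = 66
Stage 2: 28(ω_s−ω_c) = −66(ω_r−ω_c),  ω_r=0, ω_s=1
Stage 2: 28(1−ω_c) = −66(0−ω_c)  ⇒  94ω_c = 28  ⇒  ω_c = 14/47
  ⇒ ω_c²/ω_s² = 14/47
Coupling ω_s² = ω_c¹ ⇒ overall = 5/8 × 14/47 = 35/188

35/188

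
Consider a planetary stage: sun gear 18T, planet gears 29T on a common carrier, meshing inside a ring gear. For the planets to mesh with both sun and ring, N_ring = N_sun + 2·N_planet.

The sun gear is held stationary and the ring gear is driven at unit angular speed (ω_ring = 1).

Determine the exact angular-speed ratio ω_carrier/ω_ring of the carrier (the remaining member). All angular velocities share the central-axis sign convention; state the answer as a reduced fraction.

38/47

N_ring = 18 + 2·29 = 76
18(ω_s−ω_c) = −76(ω_r−ω_c),  ω_s=0, ω_r=1
18(0−ω_c) = −76(1−ω_c)  ⇒  94ω_c = 76  ⇒  ω_c = 38/47
ω_c/ω_r = 38/47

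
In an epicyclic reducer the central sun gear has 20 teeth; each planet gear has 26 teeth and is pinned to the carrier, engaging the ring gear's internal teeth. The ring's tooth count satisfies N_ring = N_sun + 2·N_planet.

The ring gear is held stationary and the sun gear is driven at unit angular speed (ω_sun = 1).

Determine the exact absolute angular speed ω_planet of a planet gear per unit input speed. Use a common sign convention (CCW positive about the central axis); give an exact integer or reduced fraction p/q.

N_ring = 20 + 2·26 = 72
20(ω_s−ω_c) = −72(ω_r−ω_c),  ω_r=0, ω_s=1
20(1−ω_c) = −72(0−ω_c)  ⇒  92ω_c = 20  ⇒  ω_c = 5/23
sun–planet: 20·(1−5/23) = −26·(ω_p−ω_c)  ⇒  ω_p−ω_c = −(20/26)·(18/23) = -180/299
ω_p = 5/23 − 180/299 = -5/13

-5/13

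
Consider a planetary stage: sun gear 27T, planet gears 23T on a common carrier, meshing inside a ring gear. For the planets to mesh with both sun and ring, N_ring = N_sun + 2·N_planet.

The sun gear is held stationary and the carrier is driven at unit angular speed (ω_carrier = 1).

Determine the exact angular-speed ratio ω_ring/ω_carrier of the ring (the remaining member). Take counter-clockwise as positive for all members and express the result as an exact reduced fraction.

100/73

N_ring = 27 + 2·23 = 73
27(ω_s−ω_c) = −73(ω_r−ω_c),  ω_s=0, ω_c=1
ω_r = 1 − (27/73)(0−1) = 100/73
ω_r/ω_c = 100/73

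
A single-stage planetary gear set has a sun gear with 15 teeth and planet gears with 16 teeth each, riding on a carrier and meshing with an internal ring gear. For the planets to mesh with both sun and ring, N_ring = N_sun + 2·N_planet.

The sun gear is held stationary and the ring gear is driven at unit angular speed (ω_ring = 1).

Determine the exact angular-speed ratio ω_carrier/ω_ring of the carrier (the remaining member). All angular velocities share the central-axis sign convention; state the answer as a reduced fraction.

N_ring = 15 + 2·16 = 47
15(ω_s−ω_c) = −47(ω_r−ω_c),  ω_s=0, ω_r=1
15(0−ω_c) = −47(1−ω_c)  ⇒  62ω_c = 47  ⇒  ω_c = 47/62
ω_c/ω_r = 47/62

47/62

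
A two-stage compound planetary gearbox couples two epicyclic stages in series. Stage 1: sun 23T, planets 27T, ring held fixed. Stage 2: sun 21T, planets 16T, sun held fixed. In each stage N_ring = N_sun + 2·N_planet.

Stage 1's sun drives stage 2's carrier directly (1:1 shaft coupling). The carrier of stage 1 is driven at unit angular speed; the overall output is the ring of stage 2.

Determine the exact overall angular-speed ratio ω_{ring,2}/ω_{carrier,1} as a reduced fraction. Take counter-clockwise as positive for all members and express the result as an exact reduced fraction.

7400/1219

Stage 1: N_ring = 23 + 2·27 = 77
Stage 1: 23(ω_s−ω_c) = −77(ω_r−ω_c),  ω_r=0, ω_c=1
Stage 1: ω_s = 1 − (77/23)(0−1) = 100/23
  ⇒ ω_s¹/ω_c¹ = 100/23
Stage 2: N_ring = 21 + 2·16 = 53
Stage 2: 21(ω_s−ω_c) = −53(ω_r−ω_c),  ω_s=0, ω_c=1
Stage 2: ω_r = 1 − (21/53)(0−1) = 74/53
  ⇒ ω_r²/ω_c² = 74/53
Coupling ω_c² = ω_s¹ ⇒ overall = 100/23 × 74/53 = 7400/1219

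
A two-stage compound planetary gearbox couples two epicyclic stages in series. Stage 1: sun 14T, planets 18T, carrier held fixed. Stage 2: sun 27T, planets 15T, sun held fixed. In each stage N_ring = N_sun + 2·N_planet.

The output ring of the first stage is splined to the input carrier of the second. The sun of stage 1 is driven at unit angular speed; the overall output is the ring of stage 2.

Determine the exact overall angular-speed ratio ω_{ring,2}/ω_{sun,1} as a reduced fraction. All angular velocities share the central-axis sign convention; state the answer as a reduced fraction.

-196/475

Stage 1: N_ring = 14 + 2·18 = 50
Stage 1: 14(ω_s−ω_c) = −50(ω_r−ω_c),  ω_c=0, ω_s=1
Stage 1: ω_r = 0 − (14/50)(1−0) = -7/25
  ⇒ ω_r¹/ω_s¹ = -7/25
Stage 2: N_ring = 27 + 2·15 = 57
Stage 2: 27(ω_s−ω_c) = −57(ω_r−ω_c),  ω_s=0, ω_c=1
Stage 2: ω_r = 1 − (27/57)(0−1) = 28/19
  ⇒ ω_r²/ω_c² = 28/19
Coupling ω_c² = ω_r¹ ⇒ overall = -7/25 × 28/19 = -196/475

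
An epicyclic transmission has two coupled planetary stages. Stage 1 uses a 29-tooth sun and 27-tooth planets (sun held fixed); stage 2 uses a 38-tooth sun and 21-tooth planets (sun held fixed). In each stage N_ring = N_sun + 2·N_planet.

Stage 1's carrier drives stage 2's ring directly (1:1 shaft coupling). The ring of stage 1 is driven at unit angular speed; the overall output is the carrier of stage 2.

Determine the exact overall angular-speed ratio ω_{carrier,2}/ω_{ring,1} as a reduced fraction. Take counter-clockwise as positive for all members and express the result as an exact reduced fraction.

415/826

Stage 1: N_ring = 29 + 2·27 = 83
Stage 1: 29(ω_s−ω_c) = −83(ω_r−ω_c),  ω_s=0, ω_r=1
Stage 1: 29(0−ω_c) = −83(1−ω_c)  ⇒  112ω_c = 83  ⇒  ω_c = 83/112
  ⇒ ω_c¹/ω_r¹ = 83/112
Stage 2: N_ring = 38 + 2·21 = 80
Stage 2: 38(ω_s−ω_c) = −80(ω_r−ω_c),  ω_s=0, ω_r=1
Stage 2: 38(0−ω_c) = −80(1−ω_c)  ⇒  118ω_c = 80  ⇒  ω_c = 40/59
  ⇒ ω_c²/ω_r² = 40/59
Coupling ω_r² = ω_c¹ ⇒ overall = 83/112 × 40/59 = 415/826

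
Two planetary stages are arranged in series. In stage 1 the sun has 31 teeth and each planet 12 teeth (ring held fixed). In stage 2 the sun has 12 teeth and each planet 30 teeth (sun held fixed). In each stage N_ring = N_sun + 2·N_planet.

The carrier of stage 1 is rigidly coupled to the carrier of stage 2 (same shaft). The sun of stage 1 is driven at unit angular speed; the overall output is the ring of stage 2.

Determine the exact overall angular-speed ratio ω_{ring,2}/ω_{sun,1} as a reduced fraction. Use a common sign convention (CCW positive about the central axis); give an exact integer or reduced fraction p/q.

Stage 1: N_ring = 31 + 2·12 = 55
Stage 1: 31(ω_s−ω_c) = −55(ω_r−ω_c),  ω_r=0, ω_s=1
Stage 1: 31(1−ω_c) = −55(0−ω_c)  ⇒  86ω_c = 31  ⇒  ω_c = 31/86
  ⇒ ω_c¹/ω_s¹ = 31/86
Stage 2: N_ring = 12 + 2·30 = 72
Stage 2: 12(ω_s−ω_c) = −72(ω_r−ω_c),  ω_s=0, ω_c=1
Stage 2: ω_r = 1 − (12/72)(0−1) = 7/6
  ⇒ ω_r²/ω_c² = 7/6
Coupling ω_c² = ω_c¹ ⇒ overall = 31/86 × 7/6 = 217/516

217/516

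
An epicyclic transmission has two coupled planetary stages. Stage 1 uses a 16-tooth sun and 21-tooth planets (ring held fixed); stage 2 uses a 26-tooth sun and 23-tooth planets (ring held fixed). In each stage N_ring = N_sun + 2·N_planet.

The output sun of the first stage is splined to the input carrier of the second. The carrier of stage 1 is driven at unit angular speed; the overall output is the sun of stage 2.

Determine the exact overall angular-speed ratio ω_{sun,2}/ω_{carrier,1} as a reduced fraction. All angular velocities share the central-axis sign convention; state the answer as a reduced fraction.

Stage 1: N_ring = 16 + 2·21 = 58
Stage 1: 16(ω_s−ω_c) = −58(ω_r−ω_c),  ω_r=0, ω_c=1
Stage 1: ω_s = 1 − (58/16)(0−1) = 37/8
  ⇒ ω_s¹/ω_c¹ = 37/8
Stage 2: N_ring = 26 + 2·23 = 72
Stage 2: 26(ω_s−ω_c) = −72(ω_r−ω_c),  ω_r=0, ω_c=1
Stage 2: ω_s = 1 − (72/26)(0−1) = 49/13
  ⇒ ω_s²/ω_c² = 49/13
Coupling ω_c² = ω_s¹ ⇒ overall = 37/8 × 49/13 = 1813/104

1813/104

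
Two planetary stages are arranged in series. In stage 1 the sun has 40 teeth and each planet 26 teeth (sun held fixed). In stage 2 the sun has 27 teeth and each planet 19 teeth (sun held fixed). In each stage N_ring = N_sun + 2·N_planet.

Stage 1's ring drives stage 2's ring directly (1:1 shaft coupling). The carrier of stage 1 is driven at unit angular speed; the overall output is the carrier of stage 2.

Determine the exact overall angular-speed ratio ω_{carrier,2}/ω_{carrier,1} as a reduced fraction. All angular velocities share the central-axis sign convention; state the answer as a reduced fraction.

2145/2116

Stage 1: N_ring = 40 + 2·26 = 92
Stage 1: 40(ω_s−ω_c) = −92(ω_r−ω_c),  ω_s=0, ω_c=1
Stage 1: ω_r = 1 − (40/92)(0−1) = 33/23
  ⇒ ω_r¹/ω_c¹ = 33/23
Stage 2: N_ring = 27 + 2·19 = 65
Stage 2: 27(ω_s−ω_c) = −65(ω_r−ω_c),  ω_s=0, ω_r=1
Stage 2: 27(0−ω_c) = −65(1−ω_c)  ⇒  92ω_c = 65  ⇒  ω_c = 65/92
  ⇒ ω_c²/ω_r² = 65/92
Coupling ω_r² = ω_r¹ ⇒ overall = 33/23 × 65/92 = 2145/2116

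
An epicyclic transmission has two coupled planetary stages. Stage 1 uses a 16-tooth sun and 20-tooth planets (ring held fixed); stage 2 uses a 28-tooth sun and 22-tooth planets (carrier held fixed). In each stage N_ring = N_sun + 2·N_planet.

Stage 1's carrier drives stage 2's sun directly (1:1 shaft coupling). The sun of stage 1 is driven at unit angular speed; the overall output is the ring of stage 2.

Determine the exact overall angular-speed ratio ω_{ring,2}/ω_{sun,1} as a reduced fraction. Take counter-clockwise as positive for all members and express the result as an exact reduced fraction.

Stage 1: N_ring = 16 + 2·20 = 56
Stage 1: 16(ω_s−ω_c) = −56(ω_r−ω_c),  ω_r=0, ω_s=1
Stage 1: 16(1−ω_c) = −56(0−ω_c)  ⇒  72ω_c = 16  ⇒  ω_c = 2/9
  ⇒ ω_c¹/ω_s¹ = 2/9
Stage 2: N_ring = 28 + 2·22 = 72
Stage 2: 28(ω_s−ω_c) = −72(ω_r−ω_c),  ω_c=0, ω_s=1
Stage 2: ω_r = 0 − (28/72)(1−0) = -7/18
  ⇒ ω_r²/ω_s² = -7/18
Coupling ω_s² = ω_c¹ ⇒ overall = 2/9 × -7/18 = -7/81

-7/81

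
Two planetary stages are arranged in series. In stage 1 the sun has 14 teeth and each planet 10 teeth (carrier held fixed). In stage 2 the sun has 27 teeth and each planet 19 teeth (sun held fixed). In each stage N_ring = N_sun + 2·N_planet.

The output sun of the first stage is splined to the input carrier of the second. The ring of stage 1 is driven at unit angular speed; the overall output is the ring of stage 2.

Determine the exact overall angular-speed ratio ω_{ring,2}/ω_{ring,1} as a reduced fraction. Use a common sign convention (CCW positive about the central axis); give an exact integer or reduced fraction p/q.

-1564/455

Stage 1: N_ring = 14 + 2·10 = 34
Stage 1: 14(ω_s−ω_c) = −34(ω_r−ω_c),  ω_c=0, ω_r=1
Stage 1: ω_s = 0 − (34/14)(1−0) = -17/7
  ⇒ ω_s¹/ω_r¹ = -17/7
Stage 2: N_ring = 27 + 2·19 = 65
Stage 2: 27(ω_s−ω_c) = −65(ω_r−ω_c),  ω_s=0, ω_c=1
Stage 2: ω_r = 1 − (27/65)(0−1) = 92/65
  ⇒ ω_r²/ω_c² = 92/65
Coupling ω_c² = ω_s¹ ⇒ overall = -17/7 × 92/65 = -1564/455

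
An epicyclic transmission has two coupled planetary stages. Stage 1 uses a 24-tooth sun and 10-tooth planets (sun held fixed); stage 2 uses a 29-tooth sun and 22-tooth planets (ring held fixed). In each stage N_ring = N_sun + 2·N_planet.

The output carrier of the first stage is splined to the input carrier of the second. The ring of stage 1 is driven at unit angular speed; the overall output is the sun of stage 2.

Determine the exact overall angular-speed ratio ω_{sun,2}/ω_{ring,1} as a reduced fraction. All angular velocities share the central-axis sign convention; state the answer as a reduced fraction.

Stage 1: N_ring = 24 + 2·10 = 44
Stage 1: 24(ω_s−ω_c) = −44(ω_r−ω_c),  ω_s=0, ω_r=1
Stage 1: 24(0−ω_c) = −44(1−ω_c)  ⇒  68ω_c = 44  ⇒  ω_c = 11/17
  ⇒ ω_c¹/ω_r¹ = 11/17
Stage 2: N_ring = 29 + 2·22 = 73
Stage 2: 29(ω_s−ω_c) = −73(ω_r−ω_c),  ω_r=0, ω_c=1
Stage 2: ω_s = 1 − (73/29)(0−1) = 102/29
  ⇒ ω_s²/ω_c² = 102/29
Coupling ω_c² = ω_c¹ ⇒ overall = 11/17 × 102/29 = 66/29

66/29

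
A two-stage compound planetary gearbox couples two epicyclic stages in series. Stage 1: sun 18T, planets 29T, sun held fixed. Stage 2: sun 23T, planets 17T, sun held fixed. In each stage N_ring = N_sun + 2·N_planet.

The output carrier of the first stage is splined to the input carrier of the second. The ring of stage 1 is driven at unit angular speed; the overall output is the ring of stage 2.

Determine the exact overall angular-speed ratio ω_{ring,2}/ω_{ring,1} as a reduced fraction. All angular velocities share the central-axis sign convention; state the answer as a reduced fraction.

Stage 1: N_ring = 18 + 2·29 = 76
Stage 1: 18(ω_s−ω_c) = −76(ω_r−ω_c),  ω_s=0, ω_r=1
Stage 1: 18(0−ω_c) = −76(1−ω_c)  ⇒  94ω_c = 76  ⇒  ω_c = 38/47
  ⇒ ω_c¹/ω_r¹ = 38/47
Stage 2: N_ring = 23 + 2·17 = 57
Stage 2: 23(ω_s−ω_c) = −57(ω_r−ω_c),  ω_s=0, ω_c=1
Stage 2: ω_r = 1 − (23/57)(0−1) = 80/57
  ⇒ ω_r²/ω_c² = 80/57
Coupling ω_c² = ω_c¹ ⇒ overall = 38/47 × 80/57 = 160/141

160/141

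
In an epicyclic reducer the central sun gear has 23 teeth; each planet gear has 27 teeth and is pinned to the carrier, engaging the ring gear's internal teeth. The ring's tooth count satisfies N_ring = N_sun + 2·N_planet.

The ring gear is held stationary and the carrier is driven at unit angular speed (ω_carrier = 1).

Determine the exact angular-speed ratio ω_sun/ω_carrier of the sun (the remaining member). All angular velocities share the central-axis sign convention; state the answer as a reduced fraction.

N_ring = 23 + 2·27 = 77
23(ω_s−ω_c) = −77(ω_r−ω_c),  ω_r=0, ω_c=1
ω_s = 1 − (77/23)(0−1) = 100/23
ω_s/ω_c = 100/23

100/23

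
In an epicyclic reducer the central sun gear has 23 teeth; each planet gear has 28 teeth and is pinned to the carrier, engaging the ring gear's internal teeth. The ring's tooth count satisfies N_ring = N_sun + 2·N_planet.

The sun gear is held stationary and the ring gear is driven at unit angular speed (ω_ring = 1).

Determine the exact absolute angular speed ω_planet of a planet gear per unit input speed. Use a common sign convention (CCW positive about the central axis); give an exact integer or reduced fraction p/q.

79/56

N_ring = 23 + 2·28 = 79
23(ω_s−ω_c) = −79(ω_r−ω_c),  ω_s=0, ω_r=1
23(0−ω_c) = −79(1−ω_c)  ⇒  102ω_c = 79  ⇒  ω_c = 79/102
sun–planet: 23·(0−79/102) = −28·(ω_p−ω_c)  ⇒  ω_p−ω_c = −(23/28)·(-79/102) = 1817/2856
ω_p = 79/102 + 1817/2856 = 79/56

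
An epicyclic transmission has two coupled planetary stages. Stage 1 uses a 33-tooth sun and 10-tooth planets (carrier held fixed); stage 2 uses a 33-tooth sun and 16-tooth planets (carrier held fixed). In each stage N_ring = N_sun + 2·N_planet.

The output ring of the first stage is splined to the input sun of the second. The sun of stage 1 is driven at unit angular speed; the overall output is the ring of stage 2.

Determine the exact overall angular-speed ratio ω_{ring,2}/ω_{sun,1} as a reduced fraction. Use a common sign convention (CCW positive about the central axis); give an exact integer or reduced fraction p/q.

1089/3445

Stage 1: N_ring = 33 + 2·10 = 53
Stage 1: 33(ω_s−ω_c) = −53(ω_r−ω_c),  ω_c=0, ω_s=1
Stage 1: ω_r = 0 − (33/53)(1−0) = -33/53
  ⇒ ω_r¹/ω_s¹ = -33/53
Stage 2: N_ring = 33 + 2·16 = 65
Stage 2: 33(ω_s−ω_c) = −65(ω_r−ω_c),  ω_c=0, ω_s=1
Stage 2: ω_r = 0 − (33/65)(1−0) = -33/65
  ⇒ ω_r²/ω_s² = -33/65
Coupling ω_s² = ω_r¹ ⇒ overall = -33/53 × -33/65 = 1089/3445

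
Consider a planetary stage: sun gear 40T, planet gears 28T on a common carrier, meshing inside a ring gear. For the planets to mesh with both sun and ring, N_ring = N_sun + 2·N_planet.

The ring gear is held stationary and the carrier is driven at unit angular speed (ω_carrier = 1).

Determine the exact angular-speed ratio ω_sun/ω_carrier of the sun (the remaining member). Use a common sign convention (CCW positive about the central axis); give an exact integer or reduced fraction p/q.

N_ring = 40 + 2·28 = 96
40(ω_s−ω_c) = −96(ω_r−ω_c),  ω_r=0, ω_c=1
ω_s = 1 − (96/40)(0−1) = 17/5
ω_s/ω_c = 17/5

17/5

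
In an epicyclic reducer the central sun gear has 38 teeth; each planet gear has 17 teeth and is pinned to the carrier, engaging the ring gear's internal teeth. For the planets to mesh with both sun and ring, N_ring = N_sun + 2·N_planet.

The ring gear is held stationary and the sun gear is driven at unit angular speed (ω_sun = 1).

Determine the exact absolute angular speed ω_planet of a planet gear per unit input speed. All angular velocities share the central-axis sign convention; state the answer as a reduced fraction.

-19/17

N_ring = 38 + 2·17 = 72
38(ω_s−ω_c) = −72(ω_r−ω_c),  ω_r=0, ω_s=1
38(1−ω_c) = −72(0−ω_c)  ⇒  110ω_c = 38  ⇒  ω_c = 19/55
sun–planet: 38·(1−19/55) = −17·(ω_p−ω_c)  ⇒  ω_p−ω_c = −(38/17)·(36/55) = -1368/935
ω_p = 19/55 − 1368/935 = -19/17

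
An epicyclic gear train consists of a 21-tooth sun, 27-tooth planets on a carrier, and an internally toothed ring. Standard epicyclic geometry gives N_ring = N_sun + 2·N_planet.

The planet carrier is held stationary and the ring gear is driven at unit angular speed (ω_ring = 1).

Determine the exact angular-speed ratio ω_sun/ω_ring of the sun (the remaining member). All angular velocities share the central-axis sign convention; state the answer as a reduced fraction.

N_ring = 21 + 2·27 = 75
21(ω_s−ω_c) = −75(ω_r−ω_c),  ω_c=0, ω_r=1
ω_s = 0 − (75/21)(1−0) = -25/7
ω_s/ω_r = -25/7

-25/7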